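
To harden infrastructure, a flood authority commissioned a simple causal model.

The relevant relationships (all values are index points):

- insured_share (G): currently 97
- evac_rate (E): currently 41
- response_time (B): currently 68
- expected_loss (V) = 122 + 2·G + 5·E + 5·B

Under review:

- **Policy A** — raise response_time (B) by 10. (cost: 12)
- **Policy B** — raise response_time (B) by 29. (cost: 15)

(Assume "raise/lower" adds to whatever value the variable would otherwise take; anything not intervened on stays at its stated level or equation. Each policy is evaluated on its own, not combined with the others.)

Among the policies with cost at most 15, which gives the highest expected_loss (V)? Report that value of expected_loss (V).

Policy A (B + 10):
  G = 97
  E = 41
  B = 68 + 10 = 78
  V = 122 + 2·97 + 5·41 + 5·78 = 911
Policy B (B + 29):
  G = 97
  E = 41
  B = 68 + 29 = 97
  V = 122 + 2·97 + 5·41 + 5·97 = 1006
Comparing — Policy A: V=911, Policy B: V=1006. Highest is 1006 (Policy B).

1006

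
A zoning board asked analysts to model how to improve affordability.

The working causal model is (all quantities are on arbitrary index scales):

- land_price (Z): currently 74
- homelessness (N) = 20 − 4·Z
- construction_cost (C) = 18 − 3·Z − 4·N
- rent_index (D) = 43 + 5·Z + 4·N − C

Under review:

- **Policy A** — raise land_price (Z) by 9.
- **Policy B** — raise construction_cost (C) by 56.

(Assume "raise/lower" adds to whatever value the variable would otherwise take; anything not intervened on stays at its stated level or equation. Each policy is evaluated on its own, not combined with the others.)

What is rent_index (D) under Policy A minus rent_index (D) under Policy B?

-160

Policy A (Z + 9):
  Z = 74 + 9 = 83
  N = 20 − 4·83 = -312
  C = 18 − 3·83 − 4·(-312) = 1017
  D = 43 + 5·83 + 4·(-312) − 1017 = -1807
Policy B (C + 56):
  Z = 74
  N = 20 − 4·74 = -276
  C = 18 − 3·74 − 4·(-276) (+56 from intervention) = 956
  D = 43 + 5·74 + 4·(-276) − 956 = -1647
D: -1807 − (-1647) = -160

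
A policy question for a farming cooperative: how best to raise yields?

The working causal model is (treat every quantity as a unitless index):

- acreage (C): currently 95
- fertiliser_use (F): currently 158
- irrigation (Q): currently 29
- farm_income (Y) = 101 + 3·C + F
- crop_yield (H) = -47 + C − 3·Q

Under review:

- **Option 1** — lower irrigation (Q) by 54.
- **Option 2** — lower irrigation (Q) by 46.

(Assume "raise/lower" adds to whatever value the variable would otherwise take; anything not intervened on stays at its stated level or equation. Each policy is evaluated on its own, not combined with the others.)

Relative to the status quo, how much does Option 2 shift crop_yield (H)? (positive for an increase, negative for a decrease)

138

Baseline:
  C = 95
  Q = 29
  H = -47 + 95 − 3·29 = -39
Option 2 (Q − 46):
  C = 95
  Q = 29 − 46 = -17
  H = -47 + 95 − 3·(-17) = 99
Change in H: 99 − (-39) = 138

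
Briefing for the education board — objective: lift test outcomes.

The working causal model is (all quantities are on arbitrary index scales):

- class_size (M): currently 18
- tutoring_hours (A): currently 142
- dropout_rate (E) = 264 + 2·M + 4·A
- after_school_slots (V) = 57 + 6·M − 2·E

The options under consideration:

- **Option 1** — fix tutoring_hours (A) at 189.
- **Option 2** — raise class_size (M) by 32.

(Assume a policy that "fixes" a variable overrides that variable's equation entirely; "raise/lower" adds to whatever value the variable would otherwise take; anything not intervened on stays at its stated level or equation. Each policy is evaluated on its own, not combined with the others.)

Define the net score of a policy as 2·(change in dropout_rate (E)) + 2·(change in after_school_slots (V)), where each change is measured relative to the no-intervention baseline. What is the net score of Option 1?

Baseline:
  M = 18
  A = 142
  E = 264 + 2·18 + 4·142 = 868
  V = 57 + 6·18 − 2·868 = -1571
Option 1 (A := 189):
  M = 18
  A = 189
  E = 264 + 2·18 + 4·189 = 1056
  V = 57 + 6·18 − 2·1056 = -1947
ΔE = 1056 − 868 = 188; ΔV = -1947 − (-1571) = -376
Score = 2·188 + 2·(-376) = -376

-376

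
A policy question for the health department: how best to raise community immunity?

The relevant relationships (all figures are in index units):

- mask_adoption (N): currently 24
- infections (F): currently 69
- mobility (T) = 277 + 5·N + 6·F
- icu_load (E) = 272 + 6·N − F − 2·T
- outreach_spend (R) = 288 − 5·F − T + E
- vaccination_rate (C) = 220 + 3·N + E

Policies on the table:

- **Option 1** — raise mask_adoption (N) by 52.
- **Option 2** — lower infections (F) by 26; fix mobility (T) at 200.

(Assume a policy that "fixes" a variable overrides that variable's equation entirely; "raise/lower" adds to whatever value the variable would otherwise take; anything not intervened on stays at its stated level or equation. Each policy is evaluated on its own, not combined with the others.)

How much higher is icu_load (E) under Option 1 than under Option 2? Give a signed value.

Option 1 (N + 52):
  N = 24 + 52 = 76
  F = 69
  T = 277 + 5·76 + 6·69 = 1071
  E = 272 + 6·76 − 69 − 2·1071 = -1483
Option 2 (F − 26, T := 200):
  N = 24
  F = 69 − 26 = 43
  T = 200
  E = 272 + 6·24 − 43 − 2·200 = -27
E: -1483 − (-27) = -1456

-1456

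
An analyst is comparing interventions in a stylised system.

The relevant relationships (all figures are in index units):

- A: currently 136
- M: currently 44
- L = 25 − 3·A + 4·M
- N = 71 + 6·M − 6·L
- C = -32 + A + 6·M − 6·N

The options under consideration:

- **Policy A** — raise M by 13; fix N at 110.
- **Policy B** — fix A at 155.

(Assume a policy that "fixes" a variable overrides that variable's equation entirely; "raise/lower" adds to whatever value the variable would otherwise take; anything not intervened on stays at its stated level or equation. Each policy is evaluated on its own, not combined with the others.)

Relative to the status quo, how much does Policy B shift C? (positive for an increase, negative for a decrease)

-2033

Baseline:
  A = 136
  M = 44
  L = 25 − 3·136 + 4·44 = -207
  N = 71 + 6·44 − 6·(-207) = 1577
  C = -32 + 136 + 6·44 − 6·1577 = -9094
Policy B (A := 155):
  A = 155
  M = 44
  L = 25 − 3·155 + 4·44 = -264
  N = 71 + 6·44 − 6·(-264) = 1919
  C = -32 + 155 + 6·44 − 6·1919 = -11127
Change in C: -11127 − (-9094) = -2033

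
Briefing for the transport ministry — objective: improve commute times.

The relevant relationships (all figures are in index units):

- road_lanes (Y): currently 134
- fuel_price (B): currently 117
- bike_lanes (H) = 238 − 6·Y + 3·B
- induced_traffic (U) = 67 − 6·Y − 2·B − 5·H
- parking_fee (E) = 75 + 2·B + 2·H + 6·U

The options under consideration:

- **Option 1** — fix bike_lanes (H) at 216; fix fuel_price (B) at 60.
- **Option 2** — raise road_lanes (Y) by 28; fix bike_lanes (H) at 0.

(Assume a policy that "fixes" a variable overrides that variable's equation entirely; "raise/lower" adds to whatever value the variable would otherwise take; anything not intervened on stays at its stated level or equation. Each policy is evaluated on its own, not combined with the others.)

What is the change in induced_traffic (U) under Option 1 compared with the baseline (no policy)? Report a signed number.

-2041

Baseline:
  Y = 134
  B = 117
  H = 238 − 6·134 + 3·117 = -215
  U = 67 − 6·134 − 2·117 − 5·(-215) = 104
Option 1 (H := 216, B := 60):
  Y = 134
  B = 60
  H = 216
  U = 67 − 6·134 − 2·60 − 5·216 = -1937
Change in U: -1937 − 104 = -2041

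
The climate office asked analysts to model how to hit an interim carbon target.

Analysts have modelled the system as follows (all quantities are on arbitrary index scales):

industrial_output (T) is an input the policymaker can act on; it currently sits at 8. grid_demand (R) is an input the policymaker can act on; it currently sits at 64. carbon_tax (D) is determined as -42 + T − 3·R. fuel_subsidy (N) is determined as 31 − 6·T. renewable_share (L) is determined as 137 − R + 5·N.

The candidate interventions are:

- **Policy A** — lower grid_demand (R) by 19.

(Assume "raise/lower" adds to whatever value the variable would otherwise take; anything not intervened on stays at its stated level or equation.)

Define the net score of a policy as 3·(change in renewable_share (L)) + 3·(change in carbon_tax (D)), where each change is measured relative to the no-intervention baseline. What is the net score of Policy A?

228

Baseline:
  T = 8
  R = 64
  D = -42 + 8 − 3·64 = -226
  N = 31 − 6·8 = -17
  L = 137 − 64 + 5·(-17) = -12
Policy A (R − 19):
  T = 8
  R = 64 − 19 = 45
  D = -42 + 8 − 3·45 = -169
  N = 31 − 6·8 = -17
  L = 137 − 45 + 5·(-17) = 7
ΔL = 7 − (-12) = 19; ΔD = -169 − (-226) = 57
Score = 3·19 + 3·57 = 228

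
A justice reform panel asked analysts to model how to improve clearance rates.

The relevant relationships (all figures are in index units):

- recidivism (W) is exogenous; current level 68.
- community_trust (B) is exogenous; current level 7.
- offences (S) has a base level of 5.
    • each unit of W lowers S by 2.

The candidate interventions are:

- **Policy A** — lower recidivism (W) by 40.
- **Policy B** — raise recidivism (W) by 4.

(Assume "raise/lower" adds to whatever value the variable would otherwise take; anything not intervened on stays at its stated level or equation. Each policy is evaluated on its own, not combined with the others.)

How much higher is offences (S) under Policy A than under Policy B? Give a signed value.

88

Policy A (W − 40):
  W = 68 − 40 = 28
  S = 5 − 2·28 = -51
Policy B (W + 4):
  W = 68 + 4 = 72
  S = 5 − 2·72 = -139
S: -51 − (-139) = 88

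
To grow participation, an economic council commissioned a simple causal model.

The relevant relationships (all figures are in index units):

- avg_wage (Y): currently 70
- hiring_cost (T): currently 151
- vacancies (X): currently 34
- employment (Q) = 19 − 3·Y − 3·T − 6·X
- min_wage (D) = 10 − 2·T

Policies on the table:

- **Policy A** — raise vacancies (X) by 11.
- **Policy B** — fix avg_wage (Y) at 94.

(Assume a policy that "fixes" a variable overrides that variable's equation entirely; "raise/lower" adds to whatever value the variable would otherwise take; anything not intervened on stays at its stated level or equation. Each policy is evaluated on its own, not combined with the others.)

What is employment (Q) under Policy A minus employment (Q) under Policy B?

Policy A (X + 11):
  Y = 70
  T = 151
  X = 34 + 11 = 45
  Q = 19 − 3·70 − 3·151 − 6·45 = -914
Policy B (Y := 94):
  Y = 94
  T = 151
  X = 34
  Q = 19 − 3·94 − 3·151 − 6·34 = -920
Q: -914 − (-920) = 6

6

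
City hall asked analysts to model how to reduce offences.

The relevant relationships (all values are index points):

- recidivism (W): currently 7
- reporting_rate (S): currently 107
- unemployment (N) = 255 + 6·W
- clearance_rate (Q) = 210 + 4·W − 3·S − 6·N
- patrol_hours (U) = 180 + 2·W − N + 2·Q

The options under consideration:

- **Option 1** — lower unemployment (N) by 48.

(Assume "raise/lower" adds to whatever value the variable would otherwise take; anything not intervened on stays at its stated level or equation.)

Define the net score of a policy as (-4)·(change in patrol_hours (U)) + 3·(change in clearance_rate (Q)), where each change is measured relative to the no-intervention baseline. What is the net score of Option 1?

-1632

Baseline:
  W = 7
  S = 107
  N = 255 + 6·7 = 297
  Q = 210 + 4·7 − 3·107 − 6·297 = -1865
  U = 180 + 2·7 − 297 + 2·(-1865) = -3833
Option 1 (N − 48):
  W = 7
  S = 107
  N = 255 + 6·7 (−48 from intervention) = 249
  Q = 210 + 4·7 − 3·107 − 6·249 = -1577
  U = 180 + 2·7 − 249 + 2·(-1577) = -3209
ΔU = -3209 − (-3833) = 624; ΔQ = -1577 − (-1865) = 288
Score = (-4)·624 + 3·288 = -1632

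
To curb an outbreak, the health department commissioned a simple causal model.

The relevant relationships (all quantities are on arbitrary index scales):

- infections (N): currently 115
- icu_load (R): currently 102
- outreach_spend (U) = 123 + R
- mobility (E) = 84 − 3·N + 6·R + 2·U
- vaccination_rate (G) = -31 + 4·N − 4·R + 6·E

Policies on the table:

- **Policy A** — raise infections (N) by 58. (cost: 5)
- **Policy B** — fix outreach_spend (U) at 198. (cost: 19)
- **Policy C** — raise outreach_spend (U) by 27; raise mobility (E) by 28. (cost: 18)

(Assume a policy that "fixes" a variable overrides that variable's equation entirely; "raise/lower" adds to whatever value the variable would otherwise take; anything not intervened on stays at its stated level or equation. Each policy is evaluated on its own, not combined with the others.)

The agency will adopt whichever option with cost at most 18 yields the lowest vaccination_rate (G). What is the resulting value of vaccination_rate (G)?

4015

Policy A (N + 58):
  N = 115 + 58 = 173
  R = 102
  U = 123 + 102 = 225
  E = 84 − 3·173 + 6·102 + 2·225 = 627
  G = -31 + 4·173 − 4·102 + 6·627 = 4015
Policy C (U + 27, E + 28):
  N = 115
  R = 102
  U = 123 + 102 (+27 from intervention) = 252
  E = 84 − 3·115 + 6·102 + 2·252 (+28 from intervention) = 883
  G = -31 + 4·115 − 4·102 + 6·883 = 5319
Comparing — Policy A: G=4015, Policy C: G=5319. Lowest is 4015 (Policy A).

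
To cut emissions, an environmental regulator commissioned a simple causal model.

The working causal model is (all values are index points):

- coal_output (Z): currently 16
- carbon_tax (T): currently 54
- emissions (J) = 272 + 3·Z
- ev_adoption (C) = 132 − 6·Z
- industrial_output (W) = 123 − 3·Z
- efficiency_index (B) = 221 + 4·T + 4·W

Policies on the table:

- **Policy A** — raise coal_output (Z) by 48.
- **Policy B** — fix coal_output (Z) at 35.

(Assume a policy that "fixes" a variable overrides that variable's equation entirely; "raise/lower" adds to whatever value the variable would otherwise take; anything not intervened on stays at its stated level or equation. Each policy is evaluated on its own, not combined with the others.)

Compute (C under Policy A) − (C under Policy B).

Policy A (Z + 48):
  Z = 16 + 48 = 64
  C = 132 − 6·64 = -252
Policy B (Z := 35):
  Z = 35
  C = 132 − 6·35 = -78
C: -252 − (-78) = -174

-174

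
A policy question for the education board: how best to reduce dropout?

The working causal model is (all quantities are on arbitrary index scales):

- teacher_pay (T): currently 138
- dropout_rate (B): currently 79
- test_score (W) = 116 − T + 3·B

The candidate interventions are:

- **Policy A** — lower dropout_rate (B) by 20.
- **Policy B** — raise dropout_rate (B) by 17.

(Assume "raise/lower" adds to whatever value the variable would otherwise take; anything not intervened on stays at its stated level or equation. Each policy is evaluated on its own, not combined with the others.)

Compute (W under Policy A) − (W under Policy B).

-111

Policy A (B − 20):
  T = 138
  B = 79 − 20 = 59
  W = 116 − 138 + 3·59 = 155
Policy B (B + 17):
  T = 138
  B = 79 + 17 = 96
  W = 116 − 138 + 3·96 = 266
W: 155 − 266 = -111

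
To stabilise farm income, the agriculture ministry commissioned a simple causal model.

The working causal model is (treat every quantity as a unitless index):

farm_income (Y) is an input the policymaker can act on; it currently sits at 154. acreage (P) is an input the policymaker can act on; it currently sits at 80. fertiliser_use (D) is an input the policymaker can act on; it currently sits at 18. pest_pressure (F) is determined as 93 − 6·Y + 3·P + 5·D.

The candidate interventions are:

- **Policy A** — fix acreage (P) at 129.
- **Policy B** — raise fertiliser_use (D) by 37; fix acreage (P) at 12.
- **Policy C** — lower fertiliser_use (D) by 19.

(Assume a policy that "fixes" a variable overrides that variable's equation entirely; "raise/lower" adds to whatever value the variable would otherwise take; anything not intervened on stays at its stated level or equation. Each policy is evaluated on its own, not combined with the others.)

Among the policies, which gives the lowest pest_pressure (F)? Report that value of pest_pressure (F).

Policy A (P := 129):
  Y = 154
  P = 129
  D = 18
  F = 93 − 6·154 + 3·129 + 5·18 = -354
Policy B (D + 37, P := 12):
  Y = 154
  P = 12
  D = 18 + 37 = 55
  F = 93 − 6·154 + 3·12 + 5·55 = -520
Policy C (D − 19):
  Y = 154
  P = 80
  D = 18 − 19 = -1
  F = 93 − 6·154 + 3·80 + 5·(-1) = -596
Comparing — Policy A: F=-354, Policy B: F=-520, Policy C: F=-596. Lowest is -596 (Policy C).

-596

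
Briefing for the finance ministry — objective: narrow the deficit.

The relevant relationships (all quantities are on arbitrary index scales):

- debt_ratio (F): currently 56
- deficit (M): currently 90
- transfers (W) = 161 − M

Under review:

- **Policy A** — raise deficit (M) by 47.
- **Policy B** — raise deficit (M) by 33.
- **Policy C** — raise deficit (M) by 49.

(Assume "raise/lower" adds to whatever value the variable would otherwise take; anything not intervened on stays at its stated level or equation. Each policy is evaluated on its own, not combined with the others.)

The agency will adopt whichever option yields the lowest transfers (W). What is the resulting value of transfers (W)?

22

Policy A (M + 47):
  M = 90 + 47 = 137
  W = 161 − 137 = 24
Policy B (M + 33):
  M = 90 + 33 = 123
  W = 161 − 123 = 38
Policy C (M + 49):
  M = 90 + 49 = 139
  W = 161 − 139 = 22
Comparing — Policy A: W=24, Policy B: W=38, Policy C: W=22. Lowest is 22 (Policy C).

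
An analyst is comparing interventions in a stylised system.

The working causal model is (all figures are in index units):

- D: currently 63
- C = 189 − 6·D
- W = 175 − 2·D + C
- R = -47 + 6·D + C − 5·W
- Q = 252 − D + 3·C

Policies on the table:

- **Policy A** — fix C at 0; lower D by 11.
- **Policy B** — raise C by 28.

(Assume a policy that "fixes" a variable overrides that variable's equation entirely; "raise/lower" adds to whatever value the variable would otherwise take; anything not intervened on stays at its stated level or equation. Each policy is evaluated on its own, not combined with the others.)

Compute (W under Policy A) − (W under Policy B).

Policy A (C := 0, D − 11):
  D = 63 − 11 = 52
  C = 0
  W = 175 − 2·52 + 0 = 71
Policy B (C + 28):
  D = 63
  C = 189 − 6·63 (+28 from intervention) = -161
  W = 175 − 2·63 + (-161) = -112
W: 71 − (-112) = 183

183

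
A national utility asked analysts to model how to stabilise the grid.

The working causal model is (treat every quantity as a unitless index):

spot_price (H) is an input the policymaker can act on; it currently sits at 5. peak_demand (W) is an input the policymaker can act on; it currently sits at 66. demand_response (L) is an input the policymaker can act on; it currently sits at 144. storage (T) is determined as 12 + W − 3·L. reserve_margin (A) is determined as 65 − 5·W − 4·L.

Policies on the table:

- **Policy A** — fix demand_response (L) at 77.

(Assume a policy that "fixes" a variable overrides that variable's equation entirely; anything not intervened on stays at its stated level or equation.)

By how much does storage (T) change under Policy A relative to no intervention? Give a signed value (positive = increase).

201

Baseline:
  W = 66
  L = 144
  T = 12 + 66 − 3·144 = -354
Policy A (L := 77):
  W = 66
  L = 77
  T = 12 + 66 − 3·77 = -153
Change in T: -153 − (-354) = 201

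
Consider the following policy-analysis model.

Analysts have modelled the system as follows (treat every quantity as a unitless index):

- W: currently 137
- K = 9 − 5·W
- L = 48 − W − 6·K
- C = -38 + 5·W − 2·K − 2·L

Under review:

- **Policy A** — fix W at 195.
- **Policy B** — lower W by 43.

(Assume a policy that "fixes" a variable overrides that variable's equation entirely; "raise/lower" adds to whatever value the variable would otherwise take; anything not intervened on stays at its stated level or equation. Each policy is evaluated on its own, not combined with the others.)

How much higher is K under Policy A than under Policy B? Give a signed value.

Policy A (W := 195):
  W = 195
  K = 9 − 5·195 = -966
Policy B (W − 43):
  W = 137 − 43 = 94
  K = 9 − 5·94 = -461
K: -966 − (-461) = -505

-505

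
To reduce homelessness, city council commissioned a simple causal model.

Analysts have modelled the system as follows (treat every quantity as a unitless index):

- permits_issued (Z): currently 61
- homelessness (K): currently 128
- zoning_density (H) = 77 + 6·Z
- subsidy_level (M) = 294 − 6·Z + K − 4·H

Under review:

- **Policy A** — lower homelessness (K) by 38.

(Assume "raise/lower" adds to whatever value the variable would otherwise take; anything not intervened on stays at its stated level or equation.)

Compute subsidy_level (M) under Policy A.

-1754

Policy A (K − 38):
  Z = 61
  K = 128 − 38 = 90
  H = 77 + 6·61 = 443
  M = 294 − 6·61 + 90 − 4·443 = -1754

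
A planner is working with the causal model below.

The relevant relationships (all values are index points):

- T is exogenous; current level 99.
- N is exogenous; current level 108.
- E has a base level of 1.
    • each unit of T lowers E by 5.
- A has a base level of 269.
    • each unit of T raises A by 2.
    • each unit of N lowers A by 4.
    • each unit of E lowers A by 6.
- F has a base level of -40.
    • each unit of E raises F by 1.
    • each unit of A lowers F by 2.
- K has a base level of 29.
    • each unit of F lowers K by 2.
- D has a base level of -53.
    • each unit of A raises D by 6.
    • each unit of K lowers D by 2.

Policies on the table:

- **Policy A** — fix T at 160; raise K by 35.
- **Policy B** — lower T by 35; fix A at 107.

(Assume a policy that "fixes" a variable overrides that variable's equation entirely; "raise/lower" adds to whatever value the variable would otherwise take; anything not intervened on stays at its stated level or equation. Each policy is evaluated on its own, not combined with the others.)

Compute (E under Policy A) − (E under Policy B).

-480

Policy A (T := 160, K + 35):
  T = 160
  E = 1 − 5·160 = -799
Policy B (T − 35, A := 107):
  T = 99 − 35 = 64
  E = 1 − 5·64 = -319
E: -799 − (-319) = -480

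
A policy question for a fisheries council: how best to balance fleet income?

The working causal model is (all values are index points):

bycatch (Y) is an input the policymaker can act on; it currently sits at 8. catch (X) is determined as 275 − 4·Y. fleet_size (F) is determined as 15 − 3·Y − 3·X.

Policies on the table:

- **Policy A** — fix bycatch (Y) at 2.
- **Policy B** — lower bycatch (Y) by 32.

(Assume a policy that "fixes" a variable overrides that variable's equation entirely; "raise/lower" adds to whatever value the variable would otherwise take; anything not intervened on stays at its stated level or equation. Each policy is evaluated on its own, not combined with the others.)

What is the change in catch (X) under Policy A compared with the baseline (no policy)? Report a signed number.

Baseline:
  Y = 8
  X = 275 − 4·8 = 243
Policy A (Y := 2):
  Y = 2
  X = 275 − 4·2 = 267
Change in X: 267 − 243 = 24

24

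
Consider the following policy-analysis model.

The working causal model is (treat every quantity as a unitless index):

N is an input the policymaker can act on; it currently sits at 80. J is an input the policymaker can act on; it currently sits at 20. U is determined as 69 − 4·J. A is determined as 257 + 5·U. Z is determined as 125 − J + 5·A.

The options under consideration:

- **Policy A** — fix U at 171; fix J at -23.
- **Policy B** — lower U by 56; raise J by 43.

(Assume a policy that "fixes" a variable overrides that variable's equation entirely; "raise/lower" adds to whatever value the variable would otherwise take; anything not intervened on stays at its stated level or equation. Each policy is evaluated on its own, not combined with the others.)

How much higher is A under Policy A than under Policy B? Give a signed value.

2050

Policy A (U := 171, J := -23):
  J = -23
  U = 171
  A = 257 + 5·171 = 1112
Policy B (U − 56, J + 43):
  J = 20 + 43 = 63
  U = 69 − 4·63 (−56 from intervention) = -239
  A = 257 + 5·(-239) = -938
A: 1112 − (-938) = 2050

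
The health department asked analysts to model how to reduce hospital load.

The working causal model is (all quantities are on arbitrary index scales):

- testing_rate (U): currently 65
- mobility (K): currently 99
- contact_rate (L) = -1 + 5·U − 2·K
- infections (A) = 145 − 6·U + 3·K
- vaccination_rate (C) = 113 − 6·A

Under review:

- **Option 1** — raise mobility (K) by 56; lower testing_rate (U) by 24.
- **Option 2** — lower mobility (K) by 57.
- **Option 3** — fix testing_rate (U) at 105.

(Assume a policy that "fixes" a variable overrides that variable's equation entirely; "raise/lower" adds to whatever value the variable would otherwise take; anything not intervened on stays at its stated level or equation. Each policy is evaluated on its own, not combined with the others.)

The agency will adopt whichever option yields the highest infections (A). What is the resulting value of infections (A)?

364

Option 1 (K + 56, U − 24):
  U = 65 − 24 = 41
  K = 99 + 56 = 155
  A = 145 − 6·41 + 3·155 = 364
Option 2 (K − 57):
  U = 65
  K = 99 − 57 = 42
  A = 145 − 6·65 + 3·42 = -119
Option 3 (U := 105):
  U = 105
  K = 99
  A = 145 − 6·105 + 3·99 = -188
Comparing — Option 1: A=364, Option 2: A=-119, Option 3: A=-188. Highest is 364 (Option 1).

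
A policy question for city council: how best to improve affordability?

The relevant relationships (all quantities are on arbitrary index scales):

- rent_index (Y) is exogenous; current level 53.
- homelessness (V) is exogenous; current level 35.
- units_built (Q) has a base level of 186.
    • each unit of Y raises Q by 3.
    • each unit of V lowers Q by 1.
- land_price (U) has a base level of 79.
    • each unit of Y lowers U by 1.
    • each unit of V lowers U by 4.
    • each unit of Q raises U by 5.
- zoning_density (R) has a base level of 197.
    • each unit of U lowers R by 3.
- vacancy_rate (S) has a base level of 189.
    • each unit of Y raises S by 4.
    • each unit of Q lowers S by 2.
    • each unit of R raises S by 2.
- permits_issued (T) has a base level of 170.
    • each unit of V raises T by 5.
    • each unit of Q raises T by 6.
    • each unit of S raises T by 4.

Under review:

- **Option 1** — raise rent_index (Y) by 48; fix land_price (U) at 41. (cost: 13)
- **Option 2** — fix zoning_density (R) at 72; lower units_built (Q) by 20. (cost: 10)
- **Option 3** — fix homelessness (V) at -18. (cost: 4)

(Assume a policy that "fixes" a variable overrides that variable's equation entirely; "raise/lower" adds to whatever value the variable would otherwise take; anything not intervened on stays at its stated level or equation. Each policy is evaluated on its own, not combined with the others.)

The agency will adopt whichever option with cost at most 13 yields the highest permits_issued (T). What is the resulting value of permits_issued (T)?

Option 1 (Y + 48, U := 41):
  Y = 53 + 48 = 101
  V = 35
  Q = 186 + 3·101 − 35 = 454
  U = 41
  R = 197 − 3·41 = 74
  S = 189 + 4·101 − 2·454 + 2·74 = -167
  T = 170 + 5·35 + 6·454 + 4·(-167) = 2401
Option 2 (R := 72, Q − 20):
  Y = 53
  V = 35
  Q = 186 + 3·53 − 35 (−20 from intervention) = 290
  U = 79 − 53 − 4·35 + 5·290 = 1336
  R = 72
  S = 189 + 4·53 − 2·290 + 2·72 = -35
  T = 170 + 5·35 + 6·290 + 4·(-35) = 1945
Option 3 (V := -18):
  Y = 53
  V = -18
  Q = 186 + 3·53 − (-18) = 363
  U = 79 − 53 − 4·(-18) + 5·363 = 1913
  R = 197 − 3·1913 = -5542
  S = 189 + 4·53 − 2·363 + 2·(-5542) = -11409
  T = 170 + 5·(-18) + 6·363 + 4·(-11409) = -43378
Comparing — Option 1: T=2401, Option 2: T=1945, Option 3: T=-43378. Highest is 2401 (Option 1).

2401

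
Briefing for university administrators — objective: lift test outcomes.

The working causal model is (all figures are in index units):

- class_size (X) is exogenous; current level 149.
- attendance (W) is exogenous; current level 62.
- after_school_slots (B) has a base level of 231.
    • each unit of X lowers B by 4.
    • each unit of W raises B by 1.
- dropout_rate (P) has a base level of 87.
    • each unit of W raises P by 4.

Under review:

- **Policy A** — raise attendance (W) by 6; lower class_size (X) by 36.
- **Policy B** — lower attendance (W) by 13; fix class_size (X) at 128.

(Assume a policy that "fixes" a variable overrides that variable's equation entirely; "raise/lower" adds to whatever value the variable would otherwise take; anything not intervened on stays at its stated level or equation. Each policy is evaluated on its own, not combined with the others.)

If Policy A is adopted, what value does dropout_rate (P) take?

Policy A (W + 6, X − 36):
  W = 62 + 6 = 68
  P = 87 + 4·68 = 359

359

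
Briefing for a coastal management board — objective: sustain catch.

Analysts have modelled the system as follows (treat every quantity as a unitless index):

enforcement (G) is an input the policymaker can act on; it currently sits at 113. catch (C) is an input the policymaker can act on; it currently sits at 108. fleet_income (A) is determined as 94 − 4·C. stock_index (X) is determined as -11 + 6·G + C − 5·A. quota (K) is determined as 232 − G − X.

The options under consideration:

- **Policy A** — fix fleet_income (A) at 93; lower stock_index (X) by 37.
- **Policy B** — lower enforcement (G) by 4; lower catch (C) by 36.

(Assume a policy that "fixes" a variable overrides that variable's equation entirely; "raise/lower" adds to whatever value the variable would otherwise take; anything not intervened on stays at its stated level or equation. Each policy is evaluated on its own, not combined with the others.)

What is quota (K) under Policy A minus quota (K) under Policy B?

Policy A (A := 93, X − 37):
  G = 113
  C = 108
  A = 93
  X = -11 + 6·113 + 108 − 5·93 (−37 from intervention) = 273
  K = 232 − 113 − 273 = -154
Policy B (G − 4, C − 36):
  G = 113 − 4 = 109
  C = 108 − 36 = 72
  A = 94 − 4·72 = -194
  X = -11 + 6·109 + 72 − 5·(-194) = 1685
  K = 232 − 109 − 1685 = -1562
K: -154 − (-1562) = 1408

1408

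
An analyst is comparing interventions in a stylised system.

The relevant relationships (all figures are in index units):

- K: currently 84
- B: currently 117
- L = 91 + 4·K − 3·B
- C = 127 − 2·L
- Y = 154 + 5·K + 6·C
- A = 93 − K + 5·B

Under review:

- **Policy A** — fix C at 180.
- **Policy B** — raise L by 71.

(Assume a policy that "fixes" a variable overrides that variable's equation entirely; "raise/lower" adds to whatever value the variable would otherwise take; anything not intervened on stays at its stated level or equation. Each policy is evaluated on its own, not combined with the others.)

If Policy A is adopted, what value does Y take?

Policy A (C := 180):
  K = 84
  B = 117
  L = 91 + 4·84 − 3·117 = 76
  C = 180
  Y = 154 + 5·84 + 6·180 = 1654

1654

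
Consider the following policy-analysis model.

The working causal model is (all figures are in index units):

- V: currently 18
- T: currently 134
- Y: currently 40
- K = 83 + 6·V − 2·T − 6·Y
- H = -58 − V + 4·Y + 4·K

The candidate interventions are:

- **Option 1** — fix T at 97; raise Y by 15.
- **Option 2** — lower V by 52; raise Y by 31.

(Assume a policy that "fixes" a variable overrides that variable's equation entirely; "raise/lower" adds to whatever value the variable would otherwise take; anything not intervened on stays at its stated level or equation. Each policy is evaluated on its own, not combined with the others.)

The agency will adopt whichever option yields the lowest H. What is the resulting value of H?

Option 1 (T := 97, Y + 15):
  V = 18
  T = 97
  Y = 40 + 15 = 55
  K = 83 + 6·18 − 2·97 − 6·55 = -333
  H = -58 − 18 + 4·55 + 4·(-333) = -1188
Option 2 (V − 52, Y + 31):
  V = 18 − 52 = -34
  T = 134
  Y = 40 + 31 = 71
  K = 83 + 6·(-34) − 2·134 − 6·71 = -815
  H = -58 − (-34) + 4·71 + 4·(-815) = -3000
Comparing — Option 1: H=-1188, Option 2: H=-3000. Lowest is -3000 (Option 2).

-3000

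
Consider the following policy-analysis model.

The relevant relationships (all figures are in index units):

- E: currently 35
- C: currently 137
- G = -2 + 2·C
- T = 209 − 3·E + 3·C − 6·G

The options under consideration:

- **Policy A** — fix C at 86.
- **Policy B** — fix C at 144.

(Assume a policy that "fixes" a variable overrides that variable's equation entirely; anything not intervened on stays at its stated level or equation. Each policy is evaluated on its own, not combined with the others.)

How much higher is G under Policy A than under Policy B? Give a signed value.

-116

Policy A (C := 86):
  C = 86
  G = -2 + 2·86 = 170
Policy B (C := 144):
  C = 144
  G = -2 + 2·144 = 286
G: 170 − 286 = -116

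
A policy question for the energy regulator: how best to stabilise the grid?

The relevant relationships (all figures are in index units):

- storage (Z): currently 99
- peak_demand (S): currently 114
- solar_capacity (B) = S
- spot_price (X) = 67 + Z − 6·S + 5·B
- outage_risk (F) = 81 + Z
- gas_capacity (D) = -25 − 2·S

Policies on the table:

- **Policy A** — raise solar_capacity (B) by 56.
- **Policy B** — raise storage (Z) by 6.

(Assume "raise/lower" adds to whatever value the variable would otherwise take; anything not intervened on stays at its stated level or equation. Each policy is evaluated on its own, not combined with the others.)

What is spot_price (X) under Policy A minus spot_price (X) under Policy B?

274

Policy A (B + 56):
  Z = 99
  S = 114
  B = 0 + 114 (+56 from intervention) = 170
  X = 67 + 99 − 6·114 + 5·170 = 332
Policy B (Z + 6):
  Z = 99 + 6 = 105
  S = 114
  B = 0 + 114 = 114
  X = 67 + 105 − 6·114 + 5·114 = 58
X: 332 − 58 = 274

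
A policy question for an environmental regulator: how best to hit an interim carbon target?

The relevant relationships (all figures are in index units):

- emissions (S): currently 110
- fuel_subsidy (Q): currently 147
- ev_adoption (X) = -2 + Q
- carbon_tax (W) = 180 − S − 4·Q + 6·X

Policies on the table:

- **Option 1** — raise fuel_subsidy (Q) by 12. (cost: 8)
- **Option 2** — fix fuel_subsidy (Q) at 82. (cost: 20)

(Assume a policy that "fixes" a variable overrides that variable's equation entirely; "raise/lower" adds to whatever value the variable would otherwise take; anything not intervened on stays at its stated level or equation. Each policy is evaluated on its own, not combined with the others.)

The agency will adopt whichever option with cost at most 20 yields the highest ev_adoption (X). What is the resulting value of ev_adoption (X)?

Option 1 (Q + 12):
  Q = 147 + 12 = 159
  X = -2 + 159 = 157
Option 2 (Q := 82):
  Q = 82
  X = -2 + 82 = 80
Comparing — Option 1: X=157, Option 2: X=80. Highest is 157 (Option 1).

157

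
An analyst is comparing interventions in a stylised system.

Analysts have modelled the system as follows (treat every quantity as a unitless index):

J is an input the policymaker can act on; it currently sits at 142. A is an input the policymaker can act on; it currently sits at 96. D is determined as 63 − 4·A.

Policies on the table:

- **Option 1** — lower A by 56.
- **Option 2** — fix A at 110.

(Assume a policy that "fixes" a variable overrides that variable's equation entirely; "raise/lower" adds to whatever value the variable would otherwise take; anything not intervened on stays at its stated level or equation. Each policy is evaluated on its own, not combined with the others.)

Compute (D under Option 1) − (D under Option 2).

Option 1 (A − 56):
  A = 96 − 56 = 40
  D = 63 − 4·40 = -97
Option 2 (A := 110):
  A = 110
  D = 63 − 4·110 = -377
D: -97 − (-377) = 280

280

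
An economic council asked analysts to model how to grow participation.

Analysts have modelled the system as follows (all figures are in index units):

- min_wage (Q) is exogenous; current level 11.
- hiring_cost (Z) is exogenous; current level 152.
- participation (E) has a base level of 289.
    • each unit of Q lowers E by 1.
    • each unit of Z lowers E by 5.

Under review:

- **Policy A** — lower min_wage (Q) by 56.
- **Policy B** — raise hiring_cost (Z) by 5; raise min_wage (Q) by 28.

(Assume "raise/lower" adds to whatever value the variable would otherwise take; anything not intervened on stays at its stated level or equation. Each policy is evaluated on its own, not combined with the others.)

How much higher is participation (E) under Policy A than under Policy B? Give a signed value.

109

Policy A (Q − 56):
  Q = 11 − 56 = -45
  Z = 152
  E = 289 − (-45) − 5·152 = -426
Policy B (Z + 5, Q + 28):
  Q = 11 + 28 = 39
  Z = 152 + 5 = 157
  E = 289 − 39 − 5·157 = -535
E: -426 − (-535) = 109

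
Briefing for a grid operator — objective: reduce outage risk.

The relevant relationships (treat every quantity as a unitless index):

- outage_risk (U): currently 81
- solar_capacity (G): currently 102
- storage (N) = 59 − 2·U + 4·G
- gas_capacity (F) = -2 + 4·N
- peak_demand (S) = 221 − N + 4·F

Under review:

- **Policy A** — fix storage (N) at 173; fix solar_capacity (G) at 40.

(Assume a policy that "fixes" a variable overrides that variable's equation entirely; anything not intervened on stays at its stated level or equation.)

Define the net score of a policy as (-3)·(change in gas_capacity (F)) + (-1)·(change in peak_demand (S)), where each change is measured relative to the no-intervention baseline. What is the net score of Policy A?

3564

Baseline:
  U = 81
  G = 102
  N = 59 − 2·81 + 4·102 = 305
  F = -2 + 4·305 = 1218
  S = 221 − 305 + 4·1218 = 4788
Policy A (N := 173, G := 40):
  U = 81
  G = 40
  N = 173
  F = -2 + 4·173 = 690
  S = 221 − 173 + 4·690 = 2808
ΔF = 690 − 1218 = -528; ΔS = 2808 − 4788 = -1980
Score = (-3)·(-528) + (-1)·(-1980) = 3564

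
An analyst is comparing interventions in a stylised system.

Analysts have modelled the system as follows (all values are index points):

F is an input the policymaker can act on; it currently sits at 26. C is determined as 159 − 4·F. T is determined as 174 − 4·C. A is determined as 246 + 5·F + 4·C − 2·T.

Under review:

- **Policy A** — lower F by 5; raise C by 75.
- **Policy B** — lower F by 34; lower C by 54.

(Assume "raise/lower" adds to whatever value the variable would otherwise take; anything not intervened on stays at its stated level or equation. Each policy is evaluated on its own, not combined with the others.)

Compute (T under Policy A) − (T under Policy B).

-52

Policy A (F − 5, C + 75):
  F = 26 − 5 = 21
  C = 159 − 4·21 (+75 from intervention) = 150
  T = 174 − 4·150 = -426
Policy B (F − 34, C − 54):
  F = 26 − 34 = -8
  C = 159 − 4·(-8) (−54 from intervention) = 137
  T = 174 − 4·137 = -374
T: -426 − (-374) = -52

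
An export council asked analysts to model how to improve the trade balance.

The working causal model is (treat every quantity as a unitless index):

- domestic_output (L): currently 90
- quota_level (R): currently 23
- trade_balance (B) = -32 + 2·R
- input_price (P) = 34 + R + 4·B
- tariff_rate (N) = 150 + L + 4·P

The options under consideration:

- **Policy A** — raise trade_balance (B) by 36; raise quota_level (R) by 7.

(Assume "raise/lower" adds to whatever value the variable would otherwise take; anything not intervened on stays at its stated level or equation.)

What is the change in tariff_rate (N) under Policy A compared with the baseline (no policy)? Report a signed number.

828

Baseline:
  L = 90
  R = 23
  B = -32 + 2·23 = 14
  P = 34 + 23 + 4·14 = 113
  N = 150 + 90 + 4·113 = 692
Policy A (B + 36, R + 7):
  L = 90
  R = 23 + 7 = 30
  B = -32 + 2·30 (+36 from intervention) = 64
  P = 34 + 30 + 4·64 = 320
  N = 150 + 90 + 4·320 = 1520
Change in N: 1520 − 692 = 828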